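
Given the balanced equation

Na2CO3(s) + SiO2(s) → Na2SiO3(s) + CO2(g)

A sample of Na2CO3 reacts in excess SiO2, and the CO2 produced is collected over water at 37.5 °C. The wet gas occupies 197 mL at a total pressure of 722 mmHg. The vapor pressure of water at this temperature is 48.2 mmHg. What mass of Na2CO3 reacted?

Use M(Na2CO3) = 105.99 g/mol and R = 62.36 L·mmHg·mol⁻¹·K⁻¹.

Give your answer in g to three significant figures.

0.726 g

P(CO2) = 722 − 48.2 = 673.8 mmHg
n(CO2) = PV/RT = (673.8 × 0.1970) / (62.36 × 310.65) = 0.006852 mol
n(Na2CO3) = (1/1) × 0.006852 = 0.006852 mol
m(Na2CO3) = 0.006852 × 105.99 = 0.7262 g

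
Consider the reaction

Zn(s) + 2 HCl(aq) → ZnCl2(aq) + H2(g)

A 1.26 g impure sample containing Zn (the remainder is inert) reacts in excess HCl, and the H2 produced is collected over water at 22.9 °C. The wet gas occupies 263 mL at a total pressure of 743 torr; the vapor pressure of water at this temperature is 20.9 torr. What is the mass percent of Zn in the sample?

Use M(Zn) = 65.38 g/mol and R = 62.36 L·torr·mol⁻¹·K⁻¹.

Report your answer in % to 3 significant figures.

P(H2) = 743 − 20.9 = 722.1 torr
n(H2) = PV/RT = (722.1 × 0.2630) / (62.36 × 296.05) = 0.01029 mol
n(Zn) = (1/1) × 0.01029 = 0.01029 mol
m(Zn) = 0.01029 × 65.38 = 0.6728 g
%Zn = 0.6728 / 1.26 × 100 = 53.40%

53.4 %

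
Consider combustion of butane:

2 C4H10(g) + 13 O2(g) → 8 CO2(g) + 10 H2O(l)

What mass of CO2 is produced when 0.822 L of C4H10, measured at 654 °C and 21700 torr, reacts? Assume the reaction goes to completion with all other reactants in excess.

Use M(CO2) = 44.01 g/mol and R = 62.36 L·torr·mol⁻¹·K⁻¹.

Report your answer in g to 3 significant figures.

54.3 g

n(C4H10) = PV/RT = (21700 × 0.822) / (62.36 × 927.15) = 0.3085 mol
n(CO2) = (8/2) × 0.3085 = 1.234 mol
m(CO2) = 1.234 × 44.01 = 54.31 g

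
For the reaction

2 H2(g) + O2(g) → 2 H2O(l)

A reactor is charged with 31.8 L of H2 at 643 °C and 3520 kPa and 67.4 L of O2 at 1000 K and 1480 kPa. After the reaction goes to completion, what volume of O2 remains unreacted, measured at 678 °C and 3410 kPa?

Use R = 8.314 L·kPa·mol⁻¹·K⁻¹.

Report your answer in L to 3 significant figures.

10.8 L

n(H2) = PV/RT = (3520 × 31.8) / (8.314 × 916.15) = 14.70 mol
n(O2) = PV/RT = (1480 × 67.4) / (8.314 × 1000) = 12.00 mol
For 14.70 mol H2, stoichiometry requires (1/2) × 14.70 = 7.350 mol O2; 12.00 mol is available, so H2 is limiting.
n(O2) consumed = (1/2) × 14.70 = 7.350 mol; remaining = 12.00 − 7.350 = 4.650 mol
V(O2) = nRT/P = 4.650 × 8.314 × 951.15 / 3410 = 10.78 L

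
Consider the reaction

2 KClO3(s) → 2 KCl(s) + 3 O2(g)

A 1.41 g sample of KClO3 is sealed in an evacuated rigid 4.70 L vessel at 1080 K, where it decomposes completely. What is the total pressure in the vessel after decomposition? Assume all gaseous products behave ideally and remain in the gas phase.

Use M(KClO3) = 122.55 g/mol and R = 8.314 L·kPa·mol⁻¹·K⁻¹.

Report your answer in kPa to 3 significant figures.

n(KClO3) = 1.41 / 122.55 = 0.01151 mol
n(gas produced) = (3/2) × 0.01151 = 0.01726 mol
P = nRT/V = 0.01726 × 8.314 × 1080 / 4.70 = 32.97 kPa

33.0 kPa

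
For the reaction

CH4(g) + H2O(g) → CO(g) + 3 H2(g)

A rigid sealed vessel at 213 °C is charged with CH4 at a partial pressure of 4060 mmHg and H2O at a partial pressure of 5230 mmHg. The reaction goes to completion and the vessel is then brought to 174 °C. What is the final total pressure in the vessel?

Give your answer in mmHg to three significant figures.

At constant V, partial pressures at 213 °C are proportional to moles, so apply stoichiometry directly to pressures.
P(H2O) required for 4060 mmHg of CH4 = (1/1) × 4060 = 4060 mmHg; available 5230 mmHg, so CH4 is limiting.
P(H2O) remaining = 5230 − (1/1) × 4060 = 1170 mmHg
P(gaseous products) = (1+3)/1 × 4060 = 16240 mmHg
P_total at 213 °C = 1170 + 16240 = 17410 mmHg
Scaling to 174 °C: P = 17410 × 447.15/486.15 = 16010 mmHg

16000 mmHg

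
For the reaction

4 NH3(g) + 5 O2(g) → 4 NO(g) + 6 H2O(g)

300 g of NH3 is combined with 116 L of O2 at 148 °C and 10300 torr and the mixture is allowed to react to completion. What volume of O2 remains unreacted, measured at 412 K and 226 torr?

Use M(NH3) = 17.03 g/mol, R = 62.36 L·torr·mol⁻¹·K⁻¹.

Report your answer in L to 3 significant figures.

n(NH3) = 300 / 17.03 = 17.62 mol
n(O2) = PV/RT = (10300 × 116) / (62.36 × 421.15) = 45.49 mol
For 17.62 mol NH3, stoichiometry requires (5/4) × 17.62 = 22.03 mol O2; 45.49 mol is available, so NH3 is limiting.
n(O2) consumed = (5/4) × 17.62 = 22.03 mol; remaining = 45.49 − 22.03 = 23.46 mol
V(O2) = nRT/P = 23.46 × 62.36 × 412 / 226 = 2667 L

2670 L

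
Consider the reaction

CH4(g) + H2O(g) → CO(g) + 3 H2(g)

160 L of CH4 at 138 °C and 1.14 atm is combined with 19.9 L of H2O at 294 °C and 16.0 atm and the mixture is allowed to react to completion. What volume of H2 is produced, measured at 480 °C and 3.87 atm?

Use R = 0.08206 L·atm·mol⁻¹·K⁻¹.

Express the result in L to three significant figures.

259 L

n(CH4) = PV/RT = (1.14 × 160) / (0.08206 × 411.15) = 5.406 mol
n(H2O) = PV/RT = (16.0 × 19.9) / (0.08206 × 567.15) = 6.841 mol
For 5.406 mol CH4, stoichiometry requires (1/1) × 5.406 = 5.406 mol H2O; 6.841 mol is available, so CH4 is limiting.
n(H2) = (3/1) × 5.406 = 16.22 mol
V(H2) = nRT/P = 16.22 × 0.08206 × 753.15 / 3.87 = 259.0 L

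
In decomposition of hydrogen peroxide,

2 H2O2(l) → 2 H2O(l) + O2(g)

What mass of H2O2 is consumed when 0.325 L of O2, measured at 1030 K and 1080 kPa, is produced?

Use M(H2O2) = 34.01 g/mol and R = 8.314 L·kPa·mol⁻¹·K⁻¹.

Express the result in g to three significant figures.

n(O2) = PV/RT = (1080 × 0.325) / (8.314 × 1030) = 0.04099 mol
n(H2O2) = (2/1) × 0.04099 = 0.08198 mol
m(H2O2) = 0.08198 × 34.01 = 2.788 g

2.79 g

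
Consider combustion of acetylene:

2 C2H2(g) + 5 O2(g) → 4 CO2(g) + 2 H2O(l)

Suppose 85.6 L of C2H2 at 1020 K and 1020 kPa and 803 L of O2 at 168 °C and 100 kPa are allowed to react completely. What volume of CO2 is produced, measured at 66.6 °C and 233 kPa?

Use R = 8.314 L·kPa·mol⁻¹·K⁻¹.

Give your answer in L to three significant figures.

212 L

n(C2H2) = PV/RT = (1020 × 85.6) / (8.314 × 1020) = 10.30 mol
n(O2) = PV/RT = (100 × 803) / (8.314 × 441.15) = 21.89 mol
For 10.30 mol C2H2, stoichiometry requires (5/2) × 10.30 = 25.75 mol O2; 21.89 mol is available, so O2 is limiting.
n(CO2) = (4/5) × 21.89 = 17.51 mol
V(CO2) = nRT/P = 17.51 × 8.314 × 339.75 / 233 = 212.3 L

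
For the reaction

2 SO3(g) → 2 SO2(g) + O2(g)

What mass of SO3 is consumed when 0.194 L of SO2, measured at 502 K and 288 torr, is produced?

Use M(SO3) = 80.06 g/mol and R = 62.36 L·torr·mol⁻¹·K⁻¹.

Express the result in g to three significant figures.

0.143 g

n(SO2) = PV/RT = (288 × 0.194) / (62.36 × 502) = 0.001785 mol
n(SO3) = (2/2) × 0.001785 = 0.001785 mol
m(SO3) = 0.001785 × 80.06 = 0.1429 g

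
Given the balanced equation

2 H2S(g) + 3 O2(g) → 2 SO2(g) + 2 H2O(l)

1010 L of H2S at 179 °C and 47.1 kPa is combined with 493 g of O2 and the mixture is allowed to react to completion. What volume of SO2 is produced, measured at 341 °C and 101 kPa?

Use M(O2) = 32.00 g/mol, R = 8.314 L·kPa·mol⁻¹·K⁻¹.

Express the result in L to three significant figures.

n(H2S) = PV/RT = (47.1 × 1010) / (8.314 × 452.15) = 12.65 mol
n(O2) = 493 / 32.00 = 15.41 mol
For 12.65 mol H2S, stoichiometry requires (3/2) × 12.65 = 18.98 mol O2; 15.41 mol is available, so O2 is limiting.
n(SO2) = (2/3) × 15.41 = 10.27 mol
V(SO2) = nRT/P = 10.27 × 8.314 × 614.15 / 101 = 519.2 L

519 L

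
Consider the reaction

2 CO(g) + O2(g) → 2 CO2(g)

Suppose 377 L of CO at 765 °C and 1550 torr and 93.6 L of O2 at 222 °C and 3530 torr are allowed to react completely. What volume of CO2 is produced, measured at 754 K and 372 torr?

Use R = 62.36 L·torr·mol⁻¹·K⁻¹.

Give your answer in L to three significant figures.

n(CO) = PV/RT = (1550 × 377) / (62.36 × 1038.15) = 9.026 mol
n(O2) = PV/RT = (3530 × 93.6) / (62.36 × 495.15) = 10.70 mol
For 9.026 mol CO, stoichiometry requires (1/2) × 9.026 = 4.513 mol O2; 10.70 mol is available, so CO is limiting.
n(CO2) = (2/2) × 9.026 = 9.026 mol
V(CO2) = nRT/P = 9.026 × 62.36 × 754 / 372 = 1141 L

1140 L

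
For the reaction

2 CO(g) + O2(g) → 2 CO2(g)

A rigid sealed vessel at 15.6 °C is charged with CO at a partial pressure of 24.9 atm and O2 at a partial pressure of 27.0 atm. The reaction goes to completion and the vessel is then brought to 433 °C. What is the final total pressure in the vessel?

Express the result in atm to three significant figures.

96.5 atm

At constant V, partial pressures at 15.6 °C are proportional to moles, so apply stoichiometry directly to pressures.
P(O2) required for 24.9 atm of CO = (1/2) × 24.9 = 12.45 atm; available 27.0 atm, so CO is limiting.
P(O2) remaining = 27.0 − (1/2) × 24.9 = 14.55 atm
P(gaseous products) = (2)/2 × 24.9 = 24.90 atm
P_total at 15.6 °C = 14.55 + 24.90 = 39.45 atm
Scaling to 433 °C: P = 39.45 × 706.15/288.75 = 96.48 atm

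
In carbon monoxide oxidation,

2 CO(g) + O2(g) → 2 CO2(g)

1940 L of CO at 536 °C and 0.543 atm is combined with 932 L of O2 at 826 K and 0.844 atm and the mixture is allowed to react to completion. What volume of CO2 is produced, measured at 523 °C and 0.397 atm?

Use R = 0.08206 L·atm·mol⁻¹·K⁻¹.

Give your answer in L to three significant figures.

n(CO) = PV/RT = (0.543 × 1940) / (0.08206 × 809.15) = 15.87 mol
n(O2) = PV/RT = (0.844 × 932) / (0.08206 × 826) = 11.61 mol
For 15.87 mol CO, stoichiometry requires (1/2) × 15.87 = 7.935 mol O2; 11.61 mol is available, so CO is limiting.
n(CO2) = (2/2) × 15.87 = 15.87 mol
V(CO2) = nRT/P = 15.87 × 0.08206 × 796.15 / 0.397 = 2612 L

2610 L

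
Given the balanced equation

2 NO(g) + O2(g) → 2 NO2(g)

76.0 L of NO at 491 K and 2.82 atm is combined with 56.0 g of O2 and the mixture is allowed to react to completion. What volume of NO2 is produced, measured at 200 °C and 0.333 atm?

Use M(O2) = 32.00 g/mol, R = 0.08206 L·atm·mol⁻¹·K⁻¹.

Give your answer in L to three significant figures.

408 L

n(NO) = PV/RT = (2.82 × 76.0) / (0.08206 × 491) = 5.319 mol
n(O2) = 56.0 / 32.00 = 1.750 mol
For 5.319 mol NO, stoichiometry requires (1/2) × 5.319 = 2.659 mol O2; 1.750 mol is available, so O2 is limiting.
n(NO2) = (2/1) × 1.750 = 3.500 mol
V(NO2) = nRT/P = 3.500 × 0.08206 × 473.15 / 0.333 = 408.1 L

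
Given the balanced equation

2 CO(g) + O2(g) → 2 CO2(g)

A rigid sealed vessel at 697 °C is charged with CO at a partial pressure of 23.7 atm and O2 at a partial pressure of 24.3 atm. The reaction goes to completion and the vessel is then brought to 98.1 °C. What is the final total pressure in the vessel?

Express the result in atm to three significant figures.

13.8 atm

At constant V, partial pressures at 697 °C are proportional to moles, so apply stoichiometry directly to pressures.
P(O2) required for 23.7 atm of CO = (1/2) × 23.7 = 11.85 atm; available 24.3 atm, so CO is limiting.
P(O2) remaining = 24.3 − (1/2) × 23.7 = 12.45 atm
P(gaseous products) = (2)/2 × 23.7 = 23.70 atm
P_total at 697 °C = 12.45 + 23.70 = 36.15 atm
Scaling to 98.1 °C: P = 36.15 × 371.25/970.15 = 13.83 atm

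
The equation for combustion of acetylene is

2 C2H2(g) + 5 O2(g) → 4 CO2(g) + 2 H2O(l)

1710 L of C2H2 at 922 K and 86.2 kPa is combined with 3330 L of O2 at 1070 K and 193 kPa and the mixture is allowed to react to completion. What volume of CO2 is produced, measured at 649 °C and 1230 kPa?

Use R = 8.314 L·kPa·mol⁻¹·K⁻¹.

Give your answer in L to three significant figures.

n(C2H2) = PV/RT = (86.2 × 1710) / (8.314 × 922) = 19.23 mol
n(O2) = PV/RT = (193 × 3330) / (8.314 × 1070) = 72.24 mol
For 19.23 mol C2H2, stoichiometry requires (5/2) × 19.23 = 48.08 mol O2; 72.24 mol is available, so C2H2 is limiting.
n(CO2) = (4/2) × 19.23 = 38.46 mol
V(CO2) = nRT/P = 38.46 × 8.314 × 922.15 / 1230 = 239.7 L

240 L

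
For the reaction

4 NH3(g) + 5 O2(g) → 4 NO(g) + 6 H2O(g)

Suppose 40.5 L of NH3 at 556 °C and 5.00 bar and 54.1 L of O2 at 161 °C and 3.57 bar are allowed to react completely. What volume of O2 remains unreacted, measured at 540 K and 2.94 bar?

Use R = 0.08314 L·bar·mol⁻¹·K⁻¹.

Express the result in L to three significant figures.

25.6 L

n(NH3) = PV/RT = (5.00 × 40.5) / (0.08314 × 829.15) = 2.938 mol
n(O2) = PV/RT = (3.57 × 54.1) / (0.08314 × 434.15) = 5.351 mol
For 2.938 mol NH3, stoichiometry requires (5/4) × 2.938 = 3.673 mol O2; 5.351 mol is available, so NH3 is limiting.
n(O2) consumed = (5/4) × 2.938 = 3.673 mol; remaining = 5.351 − 3.673 = 1.678 mol
V(O2) = nRT/P = 1.678 × 0.08314 × 540 / 2.94 = 25.62 L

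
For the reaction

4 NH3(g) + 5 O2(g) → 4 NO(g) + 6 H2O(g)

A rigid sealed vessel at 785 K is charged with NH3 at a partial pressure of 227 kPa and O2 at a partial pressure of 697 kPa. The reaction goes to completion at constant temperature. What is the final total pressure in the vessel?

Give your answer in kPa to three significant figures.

981 kPa

Because the vessel is rigid and T is held at 785 K, work the stoichiometry in partial pressures (P_i = n_iRT/V).
P(O2) required for 227 kPa of NH3 = (5/4) × 227 = 283.8 kPa; available 697 kPa, so NH3 is limiting.
P(O2) remaining = 697 − (5/4) × 227 = 413.2 kPa
P(gaseous products) = (4+6)/4 × 227 = 567.5 kPa
P_total at 785 K = 413.2 + 567.5 = 980.7 kPa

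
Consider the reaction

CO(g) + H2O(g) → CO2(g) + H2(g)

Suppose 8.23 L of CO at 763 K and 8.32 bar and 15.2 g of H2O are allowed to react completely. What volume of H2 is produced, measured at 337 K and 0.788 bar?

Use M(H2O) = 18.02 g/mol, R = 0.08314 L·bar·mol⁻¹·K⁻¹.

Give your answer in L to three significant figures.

n(CO) = PV/RT = (8.32 × 8.23) / (0.08314 × 763) = 1.079 mol
n(H2O) = 15.2 / 18.02 = 0.8435 mol
For 1.079 mol CO, stoichiometry requires (1/1) × 1.079 = 1.079 mol H2O; 0.8435 mol is available, so H2O is limiting.
n(H2) = (1/1) × 0.8435 = 0.8435 mol
V(H2) = nRT/P = 0.8435 × 0.08314 × 337 / 0.788 = 29.99 L

30.0 L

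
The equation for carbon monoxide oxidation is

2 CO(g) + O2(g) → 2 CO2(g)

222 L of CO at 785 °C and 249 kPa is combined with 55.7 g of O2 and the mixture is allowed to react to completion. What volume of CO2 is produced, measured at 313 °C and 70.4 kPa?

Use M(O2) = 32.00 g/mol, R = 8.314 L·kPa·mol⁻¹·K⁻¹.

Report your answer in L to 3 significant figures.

n(CO) = PV/RT = (249 × 222) / (8.314 × 1058.15) = 6.283 mol
n(O2) = 55.7 / 32.00 = 1.741 mol
For 6.283 mol CO, stoichiometry requires (1/2) × 6.283 = 3.142 mol O2; 1.741 mol is available, so O2 is limiting.
n(CO2) = (2/1) × 1.741 = 3.482 mol
V(CO2) = nRT/P = 3.482 × 8.314 × 586.15 / 70.4 = 241.0 L

241 L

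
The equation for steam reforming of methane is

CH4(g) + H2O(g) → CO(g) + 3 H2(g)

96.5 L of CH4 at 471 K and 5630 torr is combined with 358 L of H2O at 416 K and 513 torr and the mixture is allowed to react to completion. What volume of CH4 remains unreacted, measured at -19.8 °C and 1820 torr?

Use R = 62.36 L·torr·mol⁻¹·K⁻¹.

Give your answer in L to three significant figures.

99.1 L

n(CH4) = PV/RT = (5630 × 96.5) / (62.36 × 471) = 18.50 mol
n(H2O) = PV/RT = (513 × 358) / (62.36 × 416) = 7.079 mol
For 18.50 mol CH4, stoichiometry requires (1/1) × 18.50 = 18.50 mol H2O; 7.079 mol is available, so H2O is limiting.
n(CH4) consumed = (1/1) × 7.079 = 7.079 mol; remaining = 18.50 − 7.079 = 11.42 mol
V(CH4) = nRT/P = 11.42 × 62.36 × 253.35 / 1820 = 99.13 L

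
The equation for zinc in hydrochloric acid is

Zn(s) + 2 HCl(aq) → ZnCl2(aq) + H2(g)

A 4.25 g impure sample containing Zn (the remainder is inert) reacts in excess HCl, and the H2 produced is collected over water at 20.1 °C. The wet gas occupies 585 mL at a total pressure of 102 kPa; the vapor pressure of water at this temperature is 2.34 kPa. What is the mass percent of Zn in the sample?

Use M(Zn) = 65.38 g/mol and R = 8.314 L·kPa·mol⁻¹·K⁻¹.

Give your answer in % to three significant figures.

P(H2) = 102 − 2.34 = 99.66 kPa
n(H2) = PV/RT = (99.66 × 0.5850) / (8.314 × 293.25) = 0.02391 mol
n(Zn) = (1/1) × 0.02391 = 0.02391 mol
m(Zn) = 0.02391 × 65.38 = 1.563 g
%Zn = 1.563 / 4.25 × 100 = 36.78%

36.8 %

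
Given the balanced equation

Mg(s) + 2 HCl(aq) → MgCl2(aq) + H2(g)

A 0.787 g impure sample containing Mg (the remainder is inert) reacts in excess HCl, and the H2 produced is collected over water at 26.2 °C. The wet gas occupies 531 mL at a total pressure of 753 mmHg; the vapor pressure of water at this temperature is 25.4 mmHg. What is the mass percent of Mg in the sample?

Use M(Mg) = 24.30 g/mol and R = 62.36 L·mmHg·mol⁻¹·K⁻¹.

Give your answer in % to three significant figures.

63.9 %

P(H2) = 753 − 25.4 = 727.6 mmHg
n(H2) = PV/RT = (727.6 × 0.5310) / (62.36 × 299.35) = 0.02070 mol
n(Mg) = (1/1) × 0.02070 = 0.02070 mol
m(Mg) = 0.02070 × 24.30 = 0.5030 g
%Mg = 0.5030 / 0.787 × 100 = 63.91%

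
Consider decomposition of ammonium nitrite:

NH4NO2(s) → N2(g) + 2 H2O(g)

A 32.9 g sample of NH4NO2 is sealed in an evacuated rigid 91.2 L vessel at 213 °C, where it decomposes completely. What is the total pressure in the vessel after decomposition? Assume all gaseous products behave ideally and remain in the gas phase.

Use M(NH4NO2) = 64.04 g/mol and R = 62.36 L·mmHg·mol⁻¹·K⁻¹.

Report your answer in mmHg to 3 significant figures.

n(NH4NO2) = 32.9 / 64.04 = 0.5137 mol
n(gas produced) = (3/1) × 0.5137 = 1.541 mol
P = nRT/V = 1.541 × 62.36 × 486.15 / 91.2 = 512.3 mmHg

512 mmHg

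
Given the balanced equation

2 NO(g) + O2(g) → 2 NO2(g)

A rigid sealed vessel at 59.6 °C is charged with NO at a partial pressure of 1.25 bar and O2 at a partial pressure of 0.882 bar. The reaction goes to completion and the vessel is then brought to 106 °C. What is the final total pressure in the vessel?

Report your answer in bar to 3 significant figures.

1.72 bar

Because the vessel is rigid and T is held at 59.6 °C, work the stoichiometry in partial pressures (P_i = n_iRT/V).
P(O2) required for 1.25 bar of NO = (1/2) × 1.25 = 0.6250 bar; available 0.882 bar, so NO is limiting.
P(O2) remaining = 0.882 − (1/2) × 1.25 = 0.2570 bar
P(gaseous products) = (2)/2 × 1.25 = 1.250 bar
P_total at 59.6 °C = 0.2570 + 1.250 = 1.507 bar
Scaling to 106 °C: P = 1.507 × 379.15/332.75 = 1.717 bar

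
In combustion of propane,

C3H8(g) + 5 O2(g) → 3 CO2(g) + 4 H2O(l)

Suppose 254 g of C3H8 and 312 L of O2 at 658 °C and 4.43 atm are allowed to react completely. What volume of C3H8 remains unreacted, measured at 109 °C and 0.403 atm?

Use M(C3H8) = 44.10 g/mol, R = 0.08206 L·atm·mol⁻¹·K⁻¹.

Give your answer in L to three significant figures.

167 L

n(C3H8) = 254 / 44.10 = 5.760 mol
n(O2) = PV/RT = (4.43 × 312) / (0.08206 × 931.15) = 18.09 mol
For 5.760 mol C3H8, stoichiometry requires (5/1) × 5.760 = 28.80 mol O2; 18.09 mol is available, so O2 is limiting.
n(C3H8) consumed = (1/5) × 18.09 = 3.618 mol; remaining = 5.760 − 3.618 = 2.142 mol
V(C3H8) = nRT/P = 2.142 × 0.08206 × 382.15 / 0.403 = 166.7 L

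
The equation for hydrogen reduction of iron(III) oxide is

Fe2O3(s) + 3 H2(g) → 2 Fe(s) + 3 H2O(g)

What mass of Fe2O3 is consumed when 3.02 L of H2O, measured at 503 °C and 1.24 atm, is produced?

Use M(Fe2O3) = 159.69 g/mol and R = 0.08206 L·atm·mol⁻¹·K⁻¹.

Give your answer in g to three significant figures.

3.13 g

n(H2O) = PV/RT = (1.24 × 3.02) / (0.08206 × 776.15) = 0.05880 mol
n(Fe2O3) = (1/3) × 0.05880 = 0.01960 mol
m(Fe2O3) = 0.01960 × 159.69 = 3.130 g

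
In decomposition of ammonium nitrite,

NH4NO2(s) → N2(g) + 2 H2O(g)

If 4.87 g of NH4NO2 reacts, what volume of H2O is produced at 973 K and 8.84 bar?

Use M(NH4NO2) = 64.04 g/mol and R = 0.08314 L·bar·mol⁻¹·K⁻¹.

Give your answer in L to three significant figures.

1.39 L

n(NH4NO2) = 4.870 / 64.04 = 0.07605 mol
n(H2O) = (2/1) × 0.07605 = 0.1521 mol
V = nRT/P = 0.1521 × 0.08314 × 973 / 8.84 = 1.392 L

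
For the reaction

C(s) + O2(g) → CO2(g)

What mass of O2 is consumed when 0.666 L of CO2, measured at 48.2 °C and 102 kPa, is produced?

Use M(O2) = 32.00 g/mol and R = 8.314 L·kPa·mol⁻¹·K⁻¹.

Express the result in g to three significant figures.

n(CO2) = PV/RT = (102 × 0.666) / (8.314 × 321.35) = 0.02543 mol
n(O2) = (1/1) × 0.02543 = 0.02543 mol
m(O2) = 0.02543 × 32.00 = 0.8138 g

0.814 g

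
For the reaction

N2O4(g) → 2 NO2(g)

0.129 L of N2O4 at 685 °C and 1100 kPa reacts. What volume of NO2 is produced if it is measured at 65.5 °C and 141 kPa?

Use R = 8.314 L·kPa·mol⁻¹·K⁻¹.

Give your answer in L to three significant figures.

0.711 L

n(N2O4) = PV/RT = (1100 × 0.129) / (8.314 × 958.15) = 0.01781 mol
n(NO2) = (2/1) × 0.01781 = 0.03562 mol
V = nRT/P = 0.03562 × 8.314 × 338.65 / 141 = 0.7113 L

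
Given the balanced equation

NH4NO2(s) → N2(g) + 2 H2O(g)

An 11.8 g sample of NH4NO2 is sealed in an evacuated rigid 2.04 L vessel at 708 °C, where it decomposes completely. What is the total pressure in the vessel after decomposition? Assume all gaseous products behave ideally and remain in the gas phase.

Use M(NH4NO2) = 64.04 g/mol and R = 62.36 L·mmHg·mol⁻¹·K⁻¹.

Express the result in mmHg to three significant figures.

n(NH4NO2) = 11.8 / 64.04 = 0.1843 mol
n(gas produced) = (3/1) × 0.1843 = 0.5529 mol
P = nRT/V = 0.5529 × 62.36 × 981.15 / 2.04 = 16580 mmHg

16600 mmHg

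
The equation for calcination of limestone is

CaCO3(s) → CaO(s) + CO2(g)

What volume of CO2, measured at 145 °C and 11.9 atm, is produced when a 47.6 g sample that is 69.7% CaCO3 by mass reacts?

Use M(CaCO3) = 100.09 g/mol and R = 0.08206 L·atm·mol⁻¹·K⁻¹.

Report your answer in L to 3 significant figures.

0.956 L

mass of CaCO3 = 47.6 × 69.7/100 = 33.18 g
n(CaCO3) = 33.18 / 100.09 = 0.3315 mol
n(CO2) = (1/1) × 0.3315 = 0.3315 mol
V = nRT/P = 0.3315 × 0.08206 × 418.15 / 11.9 = 0.9559 L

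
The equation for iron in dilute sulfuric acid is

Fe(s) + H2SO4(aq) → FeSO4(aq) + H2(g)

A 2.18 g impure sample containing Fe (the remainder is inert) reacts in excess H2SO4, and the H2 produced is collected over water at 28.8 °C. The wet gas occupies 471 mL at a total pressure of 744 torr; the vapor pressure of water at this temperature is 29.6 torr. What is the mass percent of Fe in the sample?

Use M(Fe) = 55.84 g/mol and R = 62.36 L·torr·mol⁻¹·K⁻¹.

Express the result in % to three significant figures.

45.8 %

P(H2) = 744 − 29.6 = 714.4 torr
n(H2) = PV/RT = (714.4 × 0.4710) / (62.36 × 301.95) = 0.01787 mol
n(Fe) = (1/1) × 0.01787 = 0.01787 mol
m(Fe) = 0.01787 × 55.84 = 0.9979 g
%Fe = 0.9979 / 2.18 × 100 = 45.78%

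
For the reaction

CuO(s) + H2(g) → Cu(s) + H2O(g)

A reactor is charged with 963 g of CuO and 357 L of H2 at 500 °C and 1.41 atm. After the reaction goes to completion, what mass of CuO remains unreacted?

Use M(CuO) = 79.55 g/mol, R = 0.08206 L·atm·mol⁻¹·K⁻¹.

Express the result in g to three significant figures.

n(CuO) = 963 / 79.55 = 12.11 mol
n(H2) = PV/RT = (1.41 × 357) / (0.08206 × 773.15) = 7.934 mol
For 12.11 mol CuO, stoichiometry requires (1/1) × 12.11 = 12.11 mol H2; 7.934 mol is available, so H2 is limiting.
n(CuO) consumed = (1/1) × 7.934 = 7.934 mol; remaining = 12.11 − 7.934 = 4.176 mol
m(CuO) = 4.176 × 79.55 = 332.2 g

332 g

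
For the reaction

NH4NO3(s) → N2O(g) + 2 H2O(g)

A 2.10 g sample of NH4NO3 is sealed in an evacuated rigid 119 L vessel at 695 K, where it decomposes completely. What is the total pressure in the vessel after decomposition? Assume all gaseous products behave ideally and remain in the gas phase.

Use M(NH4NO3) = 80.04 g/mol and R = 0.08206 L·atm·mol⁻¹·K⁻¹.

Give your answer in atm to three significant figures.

n(NH4NO3) = 2.10 / 80.04 = 0.02624 mol
n(gas produced) = (3/1) × 0.02624 = 0.07872 mol
P = nRT/V = 0.07872 × 0.08206 × 695 / 119 = 0.03773 atm

0.0377 atm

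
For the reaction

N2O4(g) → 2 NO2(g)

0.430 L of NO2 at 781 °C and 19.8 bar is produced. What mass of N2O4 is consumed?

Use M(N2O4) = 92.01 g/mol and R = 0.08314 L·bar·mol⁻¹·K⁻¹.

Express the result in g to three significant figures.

4.47 g

n(NO2) = PV/RT = (19.8 × 0.430) / (0.08314 × 1054.15) = 0.09715 mol
n(N2O4) = (1/2) × 0.09715 = 0.04858 mol
m(N2O4) = 0.04858 × 92.01 = 4.470 g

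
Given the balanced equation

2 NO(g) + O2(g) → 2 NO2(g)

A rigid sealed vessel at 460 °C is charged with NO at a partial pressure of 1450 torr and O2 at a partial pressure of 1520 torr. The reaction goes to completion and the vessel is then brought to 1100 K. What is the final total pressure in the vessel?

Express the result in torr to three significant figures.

3370 torr

At constant V, partial pressures at 460 °C are proportional to moles, so apply stoichiometry directly to pressures.
P(O2) required for 1450 torr of NO = (1/2) × 1450 = 725.0 torr; available 1520 torr, so NO is limiting.
P(O2) remaining = 1520 − (1/2) × 1450 = 795.0 torr
P(gaseous products) = (2)/2 × 1450 = 1450 torr
P_total at 460 °C = 795.0 + 1450 = 2245 torr
Scaling to 1100 K: P = 2245 × 1100/733.15 = 3368 torr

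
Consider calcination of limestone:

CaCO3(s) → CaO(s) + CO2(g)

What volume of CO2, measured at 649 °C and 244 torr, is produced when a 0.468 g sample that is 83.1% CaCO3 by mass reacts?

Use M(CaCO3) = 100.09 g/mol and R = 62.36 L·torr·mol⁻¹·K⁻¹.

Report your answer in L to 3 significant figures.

0.916 L

mass of CaCO3 = 0.468 × 83.1/100 = 0.3889 g
n(CaCO3) = 0.3889 / 100.09 = 0.003886 mol
n(CO2) = (1/1) × 0.003886 = 0.003886 mol
V = nRT/P = 0.003886 × 62.36 × 922.15 / 244 = 0.9158 L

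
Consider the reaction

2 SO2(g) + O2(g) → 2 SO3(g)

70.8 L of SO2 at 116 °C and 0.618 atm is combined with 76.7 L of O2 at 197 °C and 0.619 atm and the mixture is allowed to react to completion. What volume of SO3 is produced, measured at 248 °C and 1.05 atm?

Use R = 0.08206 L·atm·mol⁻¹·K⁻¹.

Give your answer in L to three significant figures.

55.8 L

n(SO2) = PV/RT = (0.618 × 70.8) / (0.08206 × 389.15) = 1.370 mol
n(O2) = PV/RT = (0.619 × 76.7) / (0.08206 × 470.15) = 1.231 mol
For 1.370 mol SO2, stoichiometry requires (1/2) × 1.370 = 0.6850 mol O2; 1.231 mol is available, so SO2 is limiting.
n(SO3) = (2/2) × 1.370 = 1.370 mol
V(SO3) = nRT/P = 1.370 × 0.08206 × 521.15 / 1.05 = 55.80 L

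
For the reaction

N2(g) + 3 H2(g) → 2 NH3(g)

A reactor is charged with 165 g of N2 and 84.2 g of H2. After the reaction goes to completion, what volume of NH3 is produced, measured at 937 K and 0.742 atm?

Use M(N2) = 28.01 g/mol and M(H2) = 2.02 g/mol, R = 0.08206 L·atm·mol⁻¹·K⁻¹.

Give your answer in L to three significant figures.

n(N2) = 165 / 28.01 = 5.891 mol
n(H2) = 84.2 / 2.02 = 41.68 mol
For 5.891 mol N2, stoichiometry requires (3/1) × 5.891 = 17.67 mol H2; 41.68 mol is available, so N2 is limiting.
n(NH3) = (2/1) × 5.891 = 11.78 mol
V(NH3) = nRT/P = 11.78 × 0.08206 × 937 / 0.742 = 1221 L

1220 L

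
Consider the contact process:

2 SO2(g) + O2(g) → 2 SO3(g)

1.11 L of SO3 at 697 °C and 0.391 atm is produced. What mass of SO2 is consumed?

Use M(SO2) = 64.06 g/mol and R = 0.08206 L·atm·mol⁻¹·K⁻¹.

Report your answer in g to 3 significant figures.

n(SO3) = PV/RT = (0.391 × 1.11) / (0.08206 × 970.15) = 0.005452 mol
n(SO2) = (2/2) × 0.005452 = 0.005452 mol
m(SO2) = 0.005452 × 64.06 = 0.3493 g

0.349 g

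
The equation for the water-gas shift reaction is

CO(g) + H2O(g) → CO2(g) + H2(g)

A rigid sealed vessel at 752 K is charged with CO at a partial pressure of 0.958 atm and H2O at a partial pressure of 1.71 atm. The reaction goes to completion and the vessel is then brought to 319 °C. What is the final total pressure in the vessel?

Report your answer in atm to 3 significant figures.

2.10 atm

At constant V, partial pressures at 752 K are proportional to moles, so apply stoichiometry directly to pressures.
P(H2O) required for 0.958 atm of CO = (1/1) × 0.958 = 0.9580 atm; available 1.71 atm, so CO is limiting.
P(H2O) remaining = 1.71 − (1/1) × 0.958 = 0.7520 atm
P(gaseous products) = (1+1)/1 × 0.958 = 1.916 atm
P_total at 752 K = 0.7520 + 1.916 = 2.668 atm
Scaling to 319 °C: P = 2.668 × 592.15/752 = 2.101 atm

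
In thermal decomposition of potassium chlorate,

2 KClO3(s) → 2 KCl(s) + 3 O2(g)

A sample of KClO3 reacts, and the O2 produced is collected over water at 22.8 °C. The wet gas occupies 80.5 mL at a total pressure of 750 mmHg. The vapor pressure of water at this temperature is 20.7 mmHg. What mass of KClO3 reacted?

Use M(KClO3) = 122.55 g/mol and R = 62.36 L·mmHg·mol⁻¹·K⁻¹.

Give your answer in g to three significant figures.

P(O2) = 750 − 20.7 = 729.3 mmHg
n(O2) = PV/RT = (729.3 × 0.08050) / (62.36 × 295.95) = 0.003181 mol
n(KClO3) = (2/3) × 0.003181 = 0.002121 mol
m(KClO3) = 0.002121 × 122.55 = 0.2599 g

0.260 g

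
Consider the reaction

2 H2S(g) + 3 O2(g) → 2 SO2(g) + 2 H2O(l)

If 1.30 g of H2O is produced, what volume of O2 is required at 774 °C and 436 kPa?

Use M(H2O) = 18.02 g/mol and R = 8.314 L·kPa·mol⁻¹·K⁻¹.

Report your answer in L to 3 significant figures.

n(H2O) = 1.300 / 18.02 = 0.07214 mol
n(O2) = (3/2) × 0.07214 = 0.1082 mol
V = nRT/P = 0.1082 × 8.314 × 1047.15 / 436 = 2.161 L

2.16 L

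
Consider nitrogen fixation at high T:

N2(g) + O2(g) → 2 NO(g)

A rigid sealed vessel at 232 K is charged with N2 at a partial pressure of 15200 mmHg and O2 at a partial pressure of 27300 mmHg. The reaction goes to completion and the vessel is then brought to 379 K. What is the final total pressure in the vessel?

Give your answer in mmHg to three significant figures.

69400 mmHg

At constant V, partial pressures at 232 K are proportional to moles, so apply stoichiometry directly to pressures.
P(O2) required for 15200 mmHg of N2 = (1/1) × 15200 = 15200 mmHg; available 27300 mmHg, so N2 is limiting.
P(O2) remaining = 27300 − (1/1) × 15200 = 12100 mmHg
P(gaseous products) = (2)/1 × 15200 = 30400 mmHg
P_total at 232 K = 12100 + 30400 = 42500 mmHg
Scaling to 379 K: P = 42500 × 379/232 = 69430 mmHg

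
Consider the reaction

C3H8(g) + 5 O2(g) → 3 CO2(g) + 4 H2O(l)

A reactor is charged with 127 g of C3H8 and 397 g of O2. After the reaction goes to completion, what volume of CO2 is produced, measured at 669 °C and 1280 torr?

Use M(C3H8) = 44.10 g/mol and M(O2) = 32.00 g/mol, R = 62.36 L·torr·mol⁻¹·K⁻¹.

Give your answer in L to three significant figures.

342 L

n(C3H8) = 127 / 44.10 = 2.880 mol
n(O2) = 397 / 32.00 = 12.41 mol
For 2.880 mol C3H8, stoichiometry requires (5/1) × 2.880 = 14.40 mol O2; 12.41 mol is available, so O2 is limiting.
n(CO2) = (3/5) × 12.41 = 7.446 mol
V(CO2) = nRT/P = 7.446 × 62.36 × 942.15 / 1280 = 341.8 L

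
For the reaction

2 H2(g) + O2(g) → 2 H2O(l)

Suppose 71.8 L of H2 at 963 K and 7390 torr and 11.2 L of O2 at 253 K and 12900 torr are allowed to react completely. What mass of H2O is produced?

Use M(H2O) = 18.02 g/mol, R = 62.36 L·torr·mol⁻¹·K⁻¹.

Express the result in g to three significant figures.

n(H2) = PV/RT = (7390 × 71.8) / (62.36 × 963) = 8.836 mol
n(O2) = PV/RT = (12900 × 11.2) / (62.36 × 253) = 9.158 mol
For 8.836 mol H2, stoichiometry requires (1/2) × 8.836 = 4.418 mol O2; 9.158 mol is available, so H2 is limiting.
n(H2O) = (2/2) × 8.836 = 8.836 mol
m(H2O) = 8.836 × 18.02 = 159.2 g

159 g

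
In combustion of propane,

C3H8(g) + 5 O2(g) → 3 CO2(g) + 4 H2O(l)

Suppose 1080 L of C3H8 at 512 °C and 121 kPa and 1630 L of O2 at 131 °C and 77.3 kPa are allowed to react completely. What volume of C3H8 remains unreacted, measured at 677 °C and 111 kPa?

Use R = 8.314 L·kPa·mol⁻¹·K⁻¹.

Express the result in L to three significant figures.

n(C3H8) = PV/RT = (121 × 1080) / (8.314 × 785.15) = 20.02 mol
n(O2) = PV/RT = (77.3 × 1630) / (8.314 × 404.15) = 37.50 mol
For 20.02 mol C3H8, stoichiometry requires (5/1) × 20.02 = 100.1 mol O2; 37.50 mol is available, so O2 is limiting.
n(C3H8) consumed = (1/5) × 37.50 = 7.500 mol; remaining = 20.02 − 7.500 = 12.52 mol
V(C3H8) = nRT/P = 12.52 × 8.314 × 950.15 / 111 = 891.0 L

891 L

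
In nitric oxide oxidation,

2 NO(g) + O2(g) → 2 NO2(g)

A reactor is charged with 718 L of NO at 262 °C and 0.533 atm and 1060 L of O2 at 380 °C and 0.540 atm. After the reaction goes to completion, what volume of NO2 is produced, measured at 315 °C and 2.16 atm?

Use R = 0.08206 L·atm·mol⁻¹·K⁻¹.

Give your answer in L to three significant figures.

195 L

n(NO) = PV/RT = (0.533 × 718) / (0.08206 × 535.15) = 8.715 mol
n(O2) = PV/RT = (0.540 × 1060) / (0.08206 × 653.15) = 10.68 mol
For 8.715 mol NO, stoichiometry requires (1/2) × 8.715 = 4.357 mol O2; 10.68 mol is available, so NO is limiting.
n(NO2) = (2/2) × 8.715 = 8.715 mol
V(NO2) = nRT/P = 8.715 × 0.08206 × 588.15 / 2.16 = 194.7 L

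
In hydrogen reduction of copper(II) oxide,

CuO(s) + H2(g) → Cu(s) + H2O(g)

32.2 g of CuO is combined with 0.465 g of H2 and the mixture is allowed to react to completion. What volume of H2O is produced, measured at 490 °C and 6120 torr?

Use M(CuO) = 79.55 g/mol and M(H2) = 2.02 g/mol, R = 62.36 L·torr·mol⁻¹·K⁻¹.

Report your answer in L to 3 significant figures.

n(CuO) = 32.2 / 79.55 = 0.4048 mol
n(H2) = 0.465 / 2.02 = 0.2302 mol
For 0.4048 mol CuO, stoichiometry requires (1/1) × 0.4048 = 0.4048 mol H2; 0.2302 mol is available, so H2 is limiting.
n(H2O) = (1/1) × 0.2302 = 0.2302 mol
V(H2O) = nRT/P = 0.2302 × 62.36 × 763.15 / 6120 = 1.790 L

1.79 L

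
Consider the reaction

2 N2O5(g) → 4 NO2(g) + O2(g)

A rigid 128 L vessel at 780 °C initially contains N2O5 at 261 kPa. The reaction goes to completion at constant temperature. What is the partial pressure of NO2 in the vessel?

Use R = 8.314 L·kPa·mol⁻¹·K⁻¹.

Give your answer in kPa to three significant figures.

522 kPa

n(N2O5)₀ = PV/RT = (261 × 128) / (8.314 × 1053.15) = 3.815 mol
n(NO2) = (4/2) × 3.815 = 7.630 mol
P(NO2) = nRT/V = 7.630 × 8.314 × 1053.15 / 128 = 521.9 kPa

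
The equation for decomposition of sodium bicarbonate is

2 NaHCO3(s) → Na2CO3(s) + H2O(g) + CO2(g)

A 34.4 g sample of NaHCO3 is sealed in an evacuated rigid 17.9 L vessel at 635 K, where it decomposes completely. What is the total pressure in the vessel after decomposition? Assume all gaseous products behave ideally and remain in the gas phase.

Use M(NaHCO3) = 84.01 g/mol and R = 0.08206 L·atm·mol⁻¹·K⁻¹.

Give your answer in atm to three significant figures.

n(NaHCO3) = 34.4 / 84.01 = 0.4095 mol
n(gas produced) = (2/2) × 0.4095 = 0.4095 mol
P = nRT/V = 0.4095 × 0.08206 × 635 / 17.9 = 1.192 atm

1.19 atm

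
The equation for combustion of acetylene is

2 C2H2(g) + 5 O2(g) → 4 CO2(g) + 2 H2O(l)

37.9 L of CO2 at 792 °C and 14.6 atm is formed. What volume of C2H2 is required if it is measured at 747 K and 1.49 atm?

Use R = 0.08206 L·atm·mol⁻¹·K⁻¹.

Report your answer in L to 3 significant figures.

n(CO2) = PV/RT = (14.6 × 37.9) / (0.08206 × 1065.15) = 6.331 mol
n(C2H2) = (2/4) × 6.331 = 3.166 mol
V = nRT/P = 3.166 × 0.08206 × 747 / 1.49 = 130.2 L

130 L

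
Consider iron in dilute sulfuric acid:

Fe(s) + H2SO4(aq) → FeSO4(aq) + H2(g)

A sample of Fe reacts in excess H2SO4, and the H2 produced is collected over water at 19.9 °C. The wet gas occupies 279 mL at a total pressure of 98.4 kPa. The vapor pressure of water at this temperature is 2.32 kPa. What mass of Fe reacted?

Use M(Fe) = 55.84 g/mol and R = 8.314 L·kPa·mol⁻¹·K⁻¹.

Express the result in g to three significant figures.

0.614 g

P(H2) = 98.4 − 2.32 = 96.08 kPa
n(H2) = PV/RT = (96.08 × 0.2790) / (8.314 × 293.05) = 0.01100 mol
n(Fe) = (1/1) × 0.01100 = 0.01100 mol
m(Fe) = 0.01100 × 55.84 = 0.6142 g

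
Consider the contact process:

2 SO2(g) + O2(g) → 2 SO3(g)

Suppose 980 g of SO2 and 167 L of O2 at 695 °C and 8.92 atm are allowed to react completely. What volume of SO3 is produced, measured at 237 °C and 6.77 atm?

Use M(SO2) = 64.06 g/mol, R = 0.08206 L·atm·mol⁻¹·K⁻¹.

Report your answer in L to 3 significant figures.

n(SO2) = 980 / 64.06 = 15.30 mol
n(O2) = PV/RT = (8.92 × 167) / (0.08206 × 968.15) = 18.75 mol
For 15.30 mol SO2, stoichiometry requires (1/2) × 15.30 = 7.650 mol O2; 18.75 mol is available, so SO2 is limiting.
n(SO3) = (2/2) × 15.30 = 15.30 mol
V(SO3) = nRT/P = 15.30 × 0.08206 × 510.15 / 6.77 = 94.61 L

94.6 L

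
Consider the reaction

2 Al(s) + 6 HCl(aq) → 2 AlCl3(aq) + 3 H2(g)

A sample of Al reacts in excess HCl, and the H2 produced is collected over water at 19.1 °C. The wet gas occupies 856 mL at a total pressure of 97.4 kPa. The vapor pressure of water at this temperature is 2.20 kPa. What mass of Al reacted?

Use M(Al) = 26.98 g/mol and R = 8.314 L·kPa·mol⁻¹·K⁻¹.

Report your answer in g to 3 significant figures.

0.603 g

P(H2) = 97.4 − 2.20 = 95.20 kPa
n(H2) = PV/RT = (95.20 × 0.8560) / (8.314 × 292.25) = 0.03354 mol
n(Al) = (2/3) × 0.03354 = 0.02236 mol
m(Al) = 0.02236 × 26.98 = 0.6033 g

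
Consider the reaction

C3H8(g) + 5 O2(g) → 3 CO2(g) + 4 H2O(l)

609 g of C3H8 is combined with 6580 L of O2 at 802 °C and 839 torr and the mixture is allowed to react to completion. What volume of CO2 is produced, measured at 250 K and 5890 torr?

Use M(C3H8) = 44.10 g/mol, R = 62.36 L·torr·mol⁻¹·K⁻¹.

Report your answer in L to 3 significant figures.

110 L

n(C3H8) = 609 / 44.10 = 13.81 mol
n(O2) = PV/RT = (839 × 6580) / (62.36 × 1075.15) = 82.34 mol
For 13.81 mol C3H8, stoichiometry requires (5/1) × 13.81 = 69.05 mol O2; 82.34 mol is available, so C3H8 is limiting.
n(CO2) = (3/1) × 13.81 = 41.43 mol
V(CO2) = nRT/P = 41.43 × 62.36 × 250 / 5890 = 109.7 L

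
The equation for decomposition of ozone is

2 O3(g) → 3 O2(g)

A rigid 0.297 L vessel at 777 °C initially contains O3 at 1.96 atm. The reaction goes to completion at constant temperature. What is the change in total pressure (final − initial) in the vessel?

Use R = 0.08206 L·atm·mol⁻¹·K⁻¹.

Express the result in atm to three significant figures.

0.980 atm

Rigid vessel, constant T ⇒ P scales with total gas moles (2 → 3).
P_final = (3/2) × 1.96 = 2.940 atm; ΔP = 2.940 − 1.96 = 0.9800 atm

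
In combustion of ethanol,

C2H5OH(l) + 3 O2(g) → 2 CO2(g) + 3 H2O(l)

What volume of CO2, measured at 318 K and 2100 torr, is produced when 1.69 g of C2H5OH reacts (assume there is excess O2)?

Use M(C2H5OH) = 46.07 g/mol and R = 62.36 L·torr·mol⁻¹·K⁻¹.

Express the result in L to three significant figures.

n(C2H5OH) = 1.690 / 46.07 = 0.03668 mol
n(CO2) = (2/1) × 0.03668 = 0.07336 mol
V = nRT/P = 0.07336 × 62.36 × 318 / 2100 = 0.6927 L

0.693 L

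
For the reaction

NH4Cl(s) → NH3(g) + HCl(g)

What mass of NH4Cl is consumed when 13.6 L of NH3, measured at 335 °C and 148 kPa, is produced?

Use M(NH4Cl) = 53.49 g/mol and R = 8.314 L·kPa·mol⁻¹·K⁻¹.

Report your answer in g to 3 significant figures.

21.3 g

n(NH3) = PV/RT = (148 × 13.6) / (8.314 × 608.15) = 0.3981 mol
n(NH4Cl) = (1/1) × 0.3981 = 0.3981 mol
m(NH4Cl) = 0.3981 × 53.49 = 21.29 g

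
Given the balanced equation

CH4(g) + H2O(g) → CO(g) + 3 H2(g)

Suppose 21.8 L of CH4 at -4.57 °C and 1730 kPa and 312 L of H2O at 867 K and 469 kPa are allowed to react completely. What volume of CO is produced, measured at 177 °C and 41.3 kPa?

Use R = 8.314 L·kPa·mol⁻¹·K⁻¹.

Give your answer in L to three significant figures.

1530 L

n(CH4) = PV/RT = (1730 × 21.8) / (8.314 × 268.58) = 16.89 mol
n(H2O) = PV/RT = (469 × 312) / (8.314 × 867) = 20.30 mol
For 16.89 mol CH4, stoichiometry requires (1/1) × 16.89 = 16.89 mol H2O; 20.30 mol is available, so CH4 is limiting.
n(CO) = (1/1) × 16.89 = 16.89 mol
V(CO) = nRT/P = 16.89 × 8.314 × 450.15 / 41.3 = 1531 L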